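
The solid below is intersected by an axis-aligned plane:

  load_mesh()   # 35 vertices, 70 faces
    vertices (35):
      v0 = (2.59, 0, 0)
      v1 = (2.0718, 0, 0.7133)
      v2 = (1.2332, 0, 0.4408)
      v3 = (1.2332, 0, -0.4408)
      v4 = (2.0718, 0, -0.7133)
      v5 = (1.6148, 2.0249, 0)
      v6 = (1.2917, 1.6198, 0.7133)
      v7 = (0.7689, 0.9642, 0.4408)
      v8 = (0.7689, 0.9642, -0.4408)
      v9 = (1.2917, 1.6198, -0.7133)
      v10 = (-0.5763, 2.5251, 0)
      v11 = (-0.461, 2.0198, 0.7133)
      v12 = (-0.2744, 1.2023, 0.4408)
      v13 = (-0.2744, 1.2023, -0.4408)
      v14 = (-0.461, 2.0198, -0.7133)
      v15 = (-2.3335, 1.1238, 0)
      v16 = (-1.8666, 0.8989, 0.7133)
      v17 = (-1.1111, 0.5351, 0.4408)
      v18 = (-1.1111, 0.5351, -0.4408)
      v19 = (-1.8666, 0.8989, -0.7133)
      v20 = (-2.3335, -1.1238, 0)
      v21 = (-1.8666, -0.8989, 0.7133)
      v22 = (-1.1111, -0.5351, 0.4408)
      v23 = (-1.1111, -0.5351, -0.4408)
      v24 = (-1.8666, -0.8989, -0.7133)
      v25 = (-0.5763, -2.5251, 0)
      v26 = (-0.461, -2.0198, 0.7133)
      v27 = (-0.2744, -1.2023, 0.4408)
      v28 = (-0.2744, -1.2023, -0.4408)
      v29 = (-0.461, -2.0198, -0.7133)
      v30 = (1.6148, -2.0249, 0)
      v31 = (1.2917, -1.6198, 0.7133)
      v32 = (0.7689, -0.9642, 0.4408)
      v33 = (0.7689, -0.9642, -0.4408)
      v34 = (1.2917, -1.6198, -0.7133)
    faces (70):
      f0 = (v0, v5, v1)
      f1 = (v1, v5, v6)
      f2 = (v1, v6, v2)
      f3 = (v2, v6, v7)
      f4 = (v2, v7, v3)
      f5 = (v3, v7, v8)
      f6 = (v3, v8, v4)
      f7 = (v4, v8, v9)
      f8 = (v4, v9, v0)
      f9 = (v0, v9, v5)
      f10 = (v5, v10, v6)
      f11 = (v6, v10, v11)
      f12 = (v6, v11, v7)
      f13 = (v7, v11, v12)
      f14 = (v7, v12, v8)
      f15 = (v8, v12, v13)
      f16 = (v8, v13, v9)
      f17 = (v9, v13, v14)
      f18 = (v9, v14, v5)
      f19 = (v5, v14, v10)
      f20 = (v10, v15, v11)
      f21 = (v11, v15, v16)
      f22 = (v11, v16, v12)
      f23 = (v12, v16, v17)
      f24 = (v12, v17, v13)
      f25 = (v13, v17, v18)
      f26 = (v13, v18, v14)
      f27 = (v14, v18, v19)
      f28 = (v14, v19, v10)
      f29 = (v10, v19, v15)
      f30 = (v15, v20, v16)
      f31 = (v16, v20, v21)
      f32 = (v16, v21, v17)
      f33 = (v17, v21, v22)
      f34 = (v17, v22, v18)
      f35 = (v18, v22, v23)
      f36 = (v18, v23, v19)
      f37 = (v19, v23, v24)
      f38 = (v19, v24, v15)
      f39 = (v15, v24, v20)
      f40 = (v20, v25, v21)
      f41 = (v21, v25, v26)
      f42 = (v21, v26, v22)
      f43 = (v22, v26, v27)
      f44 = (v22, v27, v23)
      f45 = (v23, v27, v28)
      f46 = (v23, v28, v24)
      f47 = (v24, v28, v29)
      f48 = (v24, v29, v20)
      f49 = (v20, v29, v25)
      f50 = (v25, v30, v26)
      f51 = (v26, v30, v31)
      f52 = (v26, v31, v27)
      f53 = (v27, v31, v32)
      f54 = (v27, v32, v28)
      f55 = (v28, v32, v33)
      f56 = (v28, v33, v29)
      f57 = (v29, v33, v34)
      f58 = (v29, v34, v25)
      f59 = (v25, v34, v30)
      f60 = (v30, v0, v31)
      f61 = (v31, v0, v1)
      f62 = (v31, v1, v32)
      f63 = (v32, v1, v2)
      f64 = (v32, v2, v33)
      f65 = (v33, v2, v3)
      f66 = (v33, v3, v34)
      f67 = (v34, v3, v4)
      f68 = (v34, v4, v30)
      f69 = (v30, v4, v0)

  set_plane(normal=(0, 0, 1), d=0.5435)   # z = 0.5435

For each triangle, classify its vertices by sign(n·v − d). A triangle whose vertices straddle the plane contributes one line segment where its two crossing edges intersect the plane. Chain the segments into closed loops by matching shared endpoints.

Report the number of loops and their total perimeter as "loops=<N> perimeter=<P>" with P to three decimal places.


loops=2 perimeter=22.745

Straddling triangles (28 of 70):
  (v0,v5,v1) [--+] → (1.96301, 0.482024, 0.5435)–(2.19516, 0, 0.5435)  len=0.5350
  (v1,v5,v6) [+-+] → (1.96301, 0.482024, 0.5435)–(1.36861, 1.71623, 0.5435)  len=1.3699
  (v1,v6,v2) [++-] → (1.25525, 0.610471, 0.5435)–(1.54925, 0, 0.5435)  len=0.6776
  (v2,v6,v7) [-+-] → (1.25525, 0.610471, 0.5435)–(0.965933, 1.21128, 0.5435)  len=0.6668
  (v5,v10,v6) [--+] → (0.847025, 1.83531, 0.5435)–(1.36861, 1.71623, 0.5435)  len=0.5350
  (v6,v10,v11) [+-+] → (0.847025, 1.83531, 0.5435)–(-0.488447, 2.14009, 0.5435)  len=1.3698
  (v6,v11,v7) [++-] → (0.305374, 1.36204, 0.5435)–(0.965933, 1.21128, 0.5435)  len=0.6775
  (v7,v11,v12) [-+-] → (0.305374, 1.36204, 0.5435)–(-0.344726, 1.5104, 0.5435)  len=0.6668
  (v10,v15,v11) [--+] → (-0.906746, 1.80651, 0.5435)–(-0.488447, 2.14009, 0.5435)  len=0.5350
  (v11,v15,v16) [+-+] → (-0.906746, 1.80651, 0.5435)–(-1.97774, 0.952437, 0.5435)  len=1.3698
  (v11,v16,v12) [++-] → (-0.87447, 1.08795, 0.5435)–(-0.344726, 1.5104, 0.5435)  len=0.6776
  (v12,v16,v17) [-+-] → (-0.87447, 1.08795, 0.5435)–(-1.39583, 0.672209, 0.5435)  len=0.6668
  (v15,v20,v16) [--+] → (-1.97774, 0.417399, 0.5435)–(-1.97774, 0.952437, 0.5435)  len=0.5350
  (v16,v20,v21) [+-+] → (-1.97774, 0.417399, 0.5435)–(-1.97774, -0.952437, 0.5435)  len=1.3698
  (v16,v21,v17) [++-] → (-1.39583, -0.00534697, 0.5435)–(-1.39583, 0.672209, 0.5435)  len=0.6776
  (v17,v21,v22) [-+-] → (-1.39583, -0.00534697, 0.5435)–(-1.39583, -0.672209, 0.5435)  len=0.6669
  (v20,v25,v21) [--+] → (-1.55945, -1.28601, 0.5435)–(-1.97774, -0.952437, 0.5435)  len=0.5350
  (v21,v25,v26) [+-+] → (-1.55945, -1.28601, 0.5435)–(-0.488447, -2.14009, 0.5435)  len=1.3698
  (v21,v26,v22) [++-] → (-0.86609, -1.09465, 0.5435)–(-1.39583, -0.672209, 0.5435)  len=0.6776
  (v22,v26,v27) [-+-] → (-0.86609, -1.09465, 0.5435)–(-0.344726, -1.5104, 0.5435)  len=0.6668
  (v25,v30,v26) [--+] → (0.0331411, -2.02101, 0.5435)–(-0.488447, -2.14009, 0.5435)  len=0.5350
  (v26,v30,v31) [+-+] → (0.0331411, -2.02101, 0.5435)–(1.36861, -1.71623, 0.5435)  len=1.3698
  (v26,v31,v27) [++-] → (0.315833, -1.35965, 0.5435)–(-0.344726, -1.5104, 0.5435)  len=0.6775
  (v27,v31,v32) [-+-] → (0.315833, -1.35965, 0.5435)–(0.965933, -1.21128, 0.5435)  len=0.6668
  (v30,v0,v31) [--+] → (1.60076, -1.23421, 0.5435)–(1.36861, -1.71623, 0.5435)  len=0.5350
  (v31,v0,v1) [+-+] → (1.60076, -1.23421, 0.5435)–(2.19516, 0, 0.5435)  len=1.3699
  (v31,v1,v32) [++-] → (1.25994, -0.600812, 0.5435)–(0.965933, -1.21128, 0.5435)  len=0.6776
  (v32,v1,v2) [-+-] → (1.25994, -0.600812, 0.5435)–(1.54925, 0, 0.5435)  len=0.6668

Chained into 2 loop(s):
  loop 1: 14 segments, perimeter = 13.3340
  loop 2: 14 segments, perimeter = 9.4108
Total perimeter = 22.745


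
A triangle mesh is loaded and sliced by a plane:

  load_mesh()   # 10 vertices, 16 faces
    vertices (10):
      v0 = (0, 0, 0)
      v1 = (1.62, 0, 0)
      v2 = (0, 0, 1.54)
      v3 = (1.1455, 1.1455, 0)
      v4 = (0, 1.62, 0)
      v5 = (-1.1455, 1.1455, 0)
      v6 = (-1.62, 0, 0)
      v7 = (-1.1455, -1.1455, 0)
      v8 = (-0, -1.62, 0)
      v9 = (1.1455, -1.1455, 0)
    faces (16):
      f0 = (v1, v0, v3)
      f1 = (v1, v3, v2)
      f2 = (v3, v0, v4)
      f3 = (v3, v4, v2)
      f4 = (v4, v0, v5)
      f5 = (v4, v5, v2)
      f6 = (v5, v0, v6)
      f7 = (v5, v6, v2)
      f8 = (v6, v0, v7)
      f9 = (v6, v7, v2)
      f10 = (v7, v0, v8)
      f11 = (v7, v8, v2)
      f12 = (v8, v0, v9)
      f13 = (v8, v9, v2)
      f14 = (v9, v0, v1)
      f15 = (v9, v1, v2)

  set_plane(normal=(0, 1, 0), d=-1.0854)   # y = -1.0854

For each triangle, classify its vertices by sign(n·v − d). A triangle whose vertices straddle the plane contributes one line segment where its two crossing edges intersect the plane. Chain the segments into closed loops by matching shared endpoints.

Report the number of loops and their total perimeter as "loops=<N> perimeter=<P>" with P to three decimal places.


loops=1 perimeter=4.908

Straddling triangles (8 of 16):
  (v6,v0,v7) [++-] → (-1.0854, -1.0854, 0)–(-1.1704, -1.0854, 0)  len=0.0850
  (v6,v7,v2) [+-+] → (-1.1704, -1.0854, 0)–(-1.0854, -1.0854, 0.0807979)  len=0.1173
  (v7,v0,v8) [-+-] → (-1.0854, -1.0854, 0)–(0, -1.0854, 0)  len=1.0854
  (v7,v8,v2) [--+] → (0, -1.0854, 0.5082)–(-1.0854, -1.0854, 0.0807979)  len=1.1665
  (v8,v0,v9) [-+-] → (0, -1.0854, 0)–(1.0854, -1.0854, 0)  len=1.0854
  (v8,v9,v2) [--+] → (1.0854, -1.0854, 0.0807979)–(0, -1.0854, 0.5082)  len=1.1665
  (v9,v0,v1) [-++] → (1.0854, -1.0854, 0)–(1.1704, -1.0854, 0)  len=0.0850
  (v9,v1,v2) [-++] → (1.1704, -1.0854, 0)–(1.0854, -1.0854, 0.0807979)  len=0.1173

Chained into 1 loop(s):
  loop 1: 8 segments, perimeter = 4.9084
Total perimeter = 4.908


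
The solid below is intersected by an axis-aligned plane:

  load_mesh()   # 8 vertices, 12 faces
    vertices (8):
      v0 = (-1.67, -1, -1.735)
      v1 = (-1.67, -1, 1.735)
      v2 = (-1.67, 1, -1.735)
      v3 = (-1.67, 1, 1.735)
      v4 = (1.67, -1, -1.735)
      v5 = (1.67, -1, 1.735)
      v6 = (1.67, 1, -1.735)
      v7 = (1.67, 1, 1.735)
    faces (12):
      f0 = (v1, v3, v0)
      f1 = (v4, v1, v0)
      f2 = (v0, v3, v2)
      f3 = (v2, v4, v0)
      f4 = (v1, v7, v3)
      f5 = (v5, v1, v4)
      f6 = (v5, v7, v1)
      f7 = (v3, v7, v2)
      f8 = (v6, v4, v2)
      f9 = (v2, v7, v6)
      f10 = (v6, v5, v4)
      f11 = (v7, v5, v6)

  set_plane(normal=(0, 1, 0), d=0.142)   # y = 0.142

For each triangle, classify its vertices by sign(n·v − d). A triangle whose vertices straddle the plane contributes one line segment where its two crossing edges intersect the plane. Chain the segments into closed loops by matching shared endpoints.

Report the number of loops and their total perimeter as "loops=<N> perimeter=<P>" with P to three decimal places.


loops=1 perimeter=13.620

Straddling triangles (8 of 12):
  (v1,v3,v0) [-+-] → (-1.67, 0.142, 1.735)–(-1.67, 0.142, 0.24637)  len=1.4886
  (v0,v3,v2) [-++] → (-1.67, 0.142, 0.24637)–(-1.67, 0.142, -1.735)  len=1.9814
  (v2,v4,v0) [+--] → (-0.23714, 0.142, -1.735)–(-1.67, 0.142, -1.735)  len=1.4329
  (v1,v7,v3) [-++] → (0.23714, 0.142, 1.735)–(-1.67, 0.142, 1.735)  len=1.9071
  (v5,v7,v1) [-+-] → (1.67, 0.142, 1.735)–(0.23714, 0.142, 1.735)  len=1.4329
  (v6,v4,v2) [+-+] → (1.67, 0.142, -1.735)–(-0.23714, 0.142, -1.735)  len=1.9071
  (v6,v5,v4) [+--] → (1.67, 0.142, -0.24637)–(1.67, 0.142, -1.735)  len=1.4886
  (v7,v5,v6) [+-+] → (1.67, 0.142, 1.735)–(1.67, 0.142, -0.24637)  len=1.9814

Chained into 1 loop(s):
  loop 1: 8 segments, perimeter = 13.6200
Total perimeter = 13.620


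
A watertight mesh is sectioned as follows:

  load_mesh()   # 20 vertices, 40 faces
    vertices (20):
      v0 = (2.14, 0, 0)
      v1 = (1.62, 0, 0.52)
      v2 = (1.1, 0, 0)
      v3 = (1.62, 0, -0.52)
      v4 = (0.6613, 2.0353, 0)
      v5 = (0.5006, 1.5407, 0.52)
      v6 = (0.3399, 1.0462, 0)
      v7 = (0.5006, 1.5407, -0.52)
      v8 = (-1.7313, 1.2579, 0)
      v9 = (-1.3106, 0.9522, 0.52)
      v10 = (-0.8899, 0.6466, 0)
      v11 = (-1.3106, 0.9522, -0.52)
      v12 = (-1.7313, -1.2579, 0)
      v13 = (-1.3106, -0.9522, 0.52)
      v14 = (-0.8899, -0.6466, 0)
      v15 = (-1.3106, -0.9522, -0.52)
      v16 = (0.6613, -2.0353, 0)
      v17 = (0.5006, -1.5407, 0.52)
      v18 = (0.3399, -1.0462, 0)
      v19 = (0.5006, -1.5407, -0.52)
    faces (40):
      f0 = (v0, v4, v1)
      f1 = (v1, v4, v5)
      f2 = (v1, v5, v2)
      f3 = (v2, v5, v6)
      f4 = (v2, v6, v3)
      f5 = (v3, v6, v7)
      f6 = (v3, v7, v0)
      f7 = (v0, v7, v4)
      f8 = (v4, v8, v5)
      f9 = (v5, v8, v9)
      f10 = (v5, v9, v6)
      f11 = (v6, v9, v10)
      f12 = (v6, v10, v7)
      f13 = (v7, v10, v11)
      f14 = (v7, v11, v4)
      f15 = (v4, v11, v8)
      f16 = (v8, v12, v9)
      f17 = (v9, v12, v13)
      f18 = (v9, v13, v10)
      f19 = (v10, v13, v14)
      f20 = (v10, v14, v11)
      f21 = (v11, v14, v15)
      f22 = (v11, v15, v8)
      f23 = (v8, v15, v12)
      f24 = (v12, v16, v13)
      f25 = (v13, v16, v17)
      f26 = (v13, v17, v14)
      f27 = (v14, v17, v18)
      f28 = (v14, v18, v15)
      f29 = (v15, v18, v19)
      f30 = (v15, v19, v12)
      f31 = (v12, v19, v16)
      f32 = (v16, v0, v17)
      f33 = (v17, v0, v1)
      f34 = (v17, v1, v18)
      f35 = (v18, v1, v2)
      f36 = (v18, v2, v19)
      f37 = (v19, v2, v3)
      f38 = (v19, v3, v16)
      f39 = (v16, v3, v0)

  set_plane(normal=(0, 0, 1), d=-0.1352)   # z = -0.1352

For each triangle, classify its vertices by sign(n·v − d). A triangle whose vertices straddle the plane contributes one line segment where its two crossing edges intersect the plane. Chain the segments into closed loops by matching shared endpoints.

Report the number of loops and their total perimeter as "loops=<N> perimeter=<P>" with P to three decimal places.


Straddling triangles (20 of 40):
  (v2,v6,v3) [++-] → (0.672726, 0.774188, -0.1352)–(1.2352, 0, -0.1352)  len=0.9569
  (v3,v6,v7) [-+-] → (0.672726, 0.774188, -0.1352)–(0.381682, 1.17477, -0.1352)  len=0.4951
  (v3,v7,v0) [--+] → (1.71376, 0.400582, -0.1352)–(2.0048, 0, -0.1352)  len=0.4951
  (v0,v7,v4) [+-+] → (1.71376, 0.400582, -0.1352)–(0.619518, 1.9067, -0.1352)  len=1.8617
  (v6,v10,v7) [++-] → (-0.52837, 0.879066, -0.1352)–(0.381682, 1.17477, -0.1352)  len=0.9569
  (v7,v10,v11) [-+-] → (-0.52837, 0.879066, -0.1352)–(-0.999282, 0.726056, -0.1352)  len=0.4951
  (v7,v11,v4) [--+] → (0.148606, 1.75369, -0.1352)–(0.619518, 1.9067, -0.1352)  len=0.4951
  (v4,v11,v8) [+-+] → (0.148606, 1.75369, -0.1352)–(-1.62192, 1.17842, -0.1352)  len=1.8616
  (v10,v14,v11) [++-] → (-0.999282, -0.230912, -0.1352)–(-0.999282, 0.726056, -0.1352)  len=0.9570
  (v11,v14,v15) [-+-] → (-0.999282, -0.230912, -0.1352)–(-0.999282, -0.726056, -0.1352)  len=0.4951
  (v11,v15,v8) [--+] → (-1.62192, 0.683274, -0.1352)–(-1.62192, 1.17842, -0.1352)  len=0.4951
  (v8,v15,v12) [+-+] → (-1.62192, 0.683274, -0.1352)–(-1.62192, -1.17842, -0.1352)  len=1.8617
  (v14,v18,v15) [++-] → (-0.08923, -1.02176, -0.1352)–(-0.999282, -0.726056, -0.1352)  len=0.9569
  (v15,v18,v19) [-+-] → (-0.08923, -1.02176, -0.1352)–(0.381682, -1.17477, -0.1352)  len=0.4951
  (v15,v19,v12) [--+] → (-1.15101, -1.33143, -0.1352)–(-1.62192, -1.17842, -0.1352)  len=0.4951
  (v12,v19,v16) [+-+] → (-1.15101, -1.33143, -0.1352)–(0.619518, -1.9067, -0.1352)  len=1.8616
  (v18,v2,v19) [++-] → (0.944156, -0.400582, -0.1352)–(0.381682, -1.17477, -0.1352)  len=0.9569
  (v19,v2,v3) [-+-] → (0.944156, -0.400582, -0.1352)–(1.2352, 0, -0.1352)  len=0.4951
  (v19,v3,v16) [--+] → (0.910562, -1.50612, -0.1352)–(0.619518, -1.9067, -0.1352)  len=0.4951
  (v16,v3,v0) [+-+] → (0.910562, -1.50612, -0.1352)–(2.0048, 0, -0.1352)  len=1.8617

Chained into 2 loop(s):
  loop 1: 10 segments, perimeter = 7.2604
  loop 2: 10 segments, perimeter = 11.7840
Total perimeter = 19.044

loops=2 perimeter=19.044


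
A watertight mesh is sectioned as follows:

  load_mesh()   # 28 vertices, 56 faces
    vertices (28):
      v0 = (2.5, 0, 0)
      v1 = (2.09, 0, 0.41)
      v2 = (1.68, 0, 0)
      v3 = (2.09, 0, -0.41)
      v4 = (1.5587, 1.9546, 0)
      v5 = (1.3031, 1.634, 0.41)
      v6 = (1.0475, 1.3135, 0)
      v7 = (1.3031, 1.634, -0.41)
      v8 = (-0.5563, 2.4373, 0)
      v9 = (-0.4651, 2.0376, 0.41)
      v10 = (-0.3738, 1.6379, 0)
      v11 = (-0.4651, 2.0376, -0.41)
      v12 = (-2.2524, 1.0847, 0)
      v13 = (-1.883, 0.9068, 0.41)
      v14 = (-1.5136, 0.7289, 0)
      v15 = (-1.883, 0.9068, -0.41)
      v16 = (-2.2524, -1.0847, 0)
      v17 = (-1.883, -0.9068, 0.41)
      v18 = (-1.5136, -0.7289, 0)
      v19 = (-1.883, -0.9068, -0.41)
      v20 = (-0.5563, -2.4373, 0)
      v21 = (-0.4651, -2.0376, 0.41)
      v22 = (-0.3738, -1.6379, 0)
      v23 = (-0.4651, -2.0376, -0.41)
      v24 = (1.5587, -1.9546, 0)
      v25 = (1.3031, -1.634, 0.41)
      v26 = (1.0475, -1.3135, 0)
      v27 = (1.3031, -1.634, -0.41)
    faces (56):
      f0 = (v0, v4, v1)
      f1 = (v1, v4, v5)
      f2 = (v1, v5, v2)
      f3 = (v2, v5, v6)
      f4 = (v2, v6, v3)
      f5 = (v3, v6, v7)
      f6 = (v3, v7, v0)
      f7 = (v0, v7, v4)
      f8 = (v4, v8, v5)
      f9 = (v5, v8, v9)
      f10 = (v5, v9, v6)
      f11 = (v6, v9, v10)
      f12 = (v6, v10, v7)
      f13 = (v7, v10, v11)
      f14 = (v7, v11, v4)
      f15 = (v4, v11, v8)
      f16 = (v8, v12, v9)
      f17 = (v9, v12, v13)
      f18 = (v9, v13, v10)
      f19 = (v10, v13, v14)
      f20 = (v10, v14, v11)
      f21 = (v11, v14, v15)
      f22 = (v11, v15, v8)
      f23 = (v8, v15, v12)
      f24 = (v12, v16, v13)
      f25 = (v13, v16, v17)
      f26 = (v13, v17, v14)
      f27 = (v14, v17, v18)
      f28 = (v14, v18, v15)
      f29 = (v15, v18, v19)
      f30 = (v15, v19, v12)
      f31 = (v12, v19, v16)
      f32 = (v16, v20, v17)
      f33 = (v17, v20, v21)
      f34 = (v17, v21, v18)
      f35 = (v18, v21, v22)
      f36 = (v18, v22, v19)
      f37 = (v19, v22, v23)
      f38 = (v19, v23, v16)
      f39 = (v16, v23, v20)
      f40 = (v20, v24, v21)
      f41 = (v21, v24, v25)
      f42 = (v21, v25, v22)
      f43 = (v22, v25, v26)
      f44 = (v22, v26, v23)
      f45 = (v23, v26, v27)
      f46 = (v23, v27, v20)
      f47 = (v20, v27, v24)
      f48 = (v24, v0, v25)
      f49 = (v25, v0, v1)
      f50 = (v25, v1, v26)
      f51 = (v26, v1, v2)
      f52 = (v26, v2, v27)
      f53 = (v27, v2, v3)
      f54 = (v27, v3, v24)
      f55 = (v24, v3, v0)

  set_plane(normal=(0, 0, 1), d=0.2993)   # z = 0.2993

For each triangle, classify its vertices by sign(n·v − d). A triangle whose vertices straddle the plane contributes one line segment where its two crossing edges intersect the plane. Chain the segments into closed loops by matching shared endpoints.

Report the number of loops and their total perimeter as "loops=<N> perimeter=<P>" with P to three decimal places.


Straddling triangles (28 of 56):
  (v0,v4,v1) [--+] → (1.94655, 0.527742, 0.2993)–(2.2007, 0, 0.2993)  len=0.5858
  (v1,v4,v5) [+-+] → (1.94655, 0.527742, 0.2993)–(1.37211, 1.72056, 0.2993)  len=1.3239
  (v1,v5,v2) [++-] → (1.40486, 1.19282, 0.2993)–(1.9793, 0, 0.2993)  len=1.3239
  (v2,v5,v6) [-+-] → (1.40486, 1.19282, 0.2993)–(1.23409, 1.54746, 0.2993)  len=0.3936
  (v4,v8,v5) [--+] → (0.801062, 1.85089, 0.2993)–(1.37211, 1.72056, 0.2993)  len=0.5857
  (v5,v8,v9) [+-+] → (0.801062, 1.85089, 0.2993)–(-0.489724, 2.14552, 0.2993)  len=1.3240
  (v5,v9,v6) [++-] → (-0.056698, 1.84209, 0.2993)–(1.23409, 1.54746, 0.2993)  len=1.3240
  (v6,v9,v10) [-+-] → (-0.056698, 1.84209, 0.2993)–(-0.440449, 1.92968, 0.2993)  len=0.3936
  (v8,v12,v9) [--+] → (-0.947671, 1.78032, 0.2993)–(-0.489724, 2.14552, 0.2993)  len=0.5857
  (v9,v12,v13) [+-+] → (-0.947671, 1.78032, 0.2993)–(-1.98274, 0.954833, 0.2993)  len=1.3239
  (v9,v13,v10) [++-] → (-1.47552, 1.1042, 0.2993)–(-0.440449, 1.92968, 0.2993)  len=1.3239
  (v10,v13,v14) [-+-] → (-1.47552, 1.1042, 0.2993)–(-1.78326, 0.858767, 0.2993)  len=0.3936
  (v12,v16,v13) [--+] → (-1.98274, 0.369095, 0.2993)–(-1.98274, 0.954833, 0.2993)  len=0.5857
  (v13,v16,v17) [+-+] → (-1.98274, 0.369095, 0.2993)–(-1.98274, -0.954833, 0.2993)  len=1.3239
  (v13,v17,v14) [++-] → (-1.78326, -0.465161, 0.2993)–(-1.78326, 0.858767, 0.2993)  len=1.3239
  (v14,v17,v18) [-+-] → (-1.78326, -0.465161, 0.2993)–(-1.78326, -0.858767, 0.2993)  len=0.3936
  (v16,v20,v17) [--+] → (-1.52479, -1.32003, 0.2993)–(-1.98274, -0.954833, 0.2993)  len=0.5857
  (v17,v20,v21) [+-+] → (-1.52479, -1.32003, 0.2993)–(-0.489724, -2.14552, 0.2993)  len=1.3239
  (v17,v21,v18) [++-] → (-0.748195, -1.68425, 0.2993)–(-1.78326, -0.858767, 0.2993)  len=1.3239
  (v18,v21,v22) [-+-] → (-0.748195, -1.68425, 0.2993)–(-0.440449, -1.92968, 0.2993)  len=0.3936
  (v20,v24,v21) [--+] → (0.081326, -2.01519, 0.2993)–(-0.489724, -2.14552, 0.2993)  len=0.5857
  (v21,v24,v25) [+-+] → (0.081326, -2.01519, 0.2993)–(1.37211, -1.72056, 0.2993)  len=1.3240
  (v21,v25,v22) [++-] → (0.850337, -1.63505, 0.2993)–(-0.440449, -1.92968, 0.2993)  len=1.3240
  (v22,v25,v26) [-+-] → (0.850337, -1.63505, 0.2993)–(1.23409, -1.54746, 0.2993)  len=0.3936
  (v24,v0,v25) [--+] → (1.62626, -1.19282, 0.2993)–(1.37211, -1.72056, 0.2993)  len=0.5858
  (v25,v0,v1) [+-+] → (1.62626, -1.19282, 0.2993)–(2.2007, 0, 0.2993)  len=1.3239
  (v25,v1,v26) [++-] → (1.80852, -0.354645, 0.2993)–(1.23409, -1.54746, 0.2993)  len=1.3239
  (v26,v1,v2) [-+-] → (1.80852, -0.354645, 0.2993)–(1.9793, 0, 0.2993)  len=0.3936

Chained into 2 loop(s):
  loop 1: 14 segments, perimeter = 13.3678
  loop 2: 14 segments, perimeter = 12.0230
Total perimeter = 25.391

loops=2 perimeter=25.391


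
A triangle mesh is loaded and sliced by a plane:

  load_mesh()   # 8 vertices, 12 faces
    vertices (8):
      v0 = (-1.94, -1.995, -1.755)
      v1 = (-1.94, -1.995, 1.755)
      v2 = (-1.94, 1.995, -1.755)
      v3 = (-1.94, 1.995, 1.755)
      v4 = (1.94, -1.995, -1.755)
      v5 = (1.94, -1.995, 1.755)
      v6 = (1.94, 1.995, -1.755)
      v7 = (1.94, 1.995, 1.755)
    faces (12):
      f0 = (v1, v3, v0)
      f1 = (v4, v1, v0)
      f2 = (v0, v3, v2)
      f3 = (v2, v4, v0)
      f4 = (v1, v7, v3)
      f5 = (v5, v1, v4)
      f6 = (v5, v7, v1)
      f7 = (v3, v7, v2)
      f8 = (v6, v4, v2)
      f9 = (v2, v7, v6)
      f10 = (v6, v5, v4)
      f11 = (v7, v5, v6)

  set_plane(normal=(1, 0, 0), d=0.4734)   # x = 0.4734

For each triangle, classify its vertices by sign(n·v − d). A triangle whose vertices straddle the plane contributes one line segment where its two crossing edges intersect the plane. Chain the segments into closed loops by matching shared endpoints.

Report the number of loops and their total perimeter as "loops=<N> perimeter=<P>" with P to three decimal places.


Straddling triangles (8 of 12):
  (v4,v1,v0) [+--] → (0.4734, -1.995, -0.428256)–(0.4734, -1.995, -1.755)  len=1.3267
  (v2,v4,v0) [-+-] → (0.4734, -0.486821, -1.755)–(0.4734, -1.995, -1.755)  len=1.5082
  (v1,v7,v3) [-+-] → (0.4734, 0.486821, 1.755)–(0.4734, 1.995, 1.755)  len=1.5082
  (v5,v1,v4) [+-+] → (0.4734, -1.995, 1.755)–(0.4734, -1.995, -0.428256)  len=2.1833
  (v5,v7,v1) [++-] → (0.4734, 0.486821, 1.755)–(0.4734, -1.995, 1.755)  len=2.4818
  (v3,v7,v2) [-+-] → (0.4734, 1.995, 1.755)–(0.4734, 1.995, 0.428256)  len=1.3267
  (v6,v4,v2) [++-] → (0.4734, -0.486821, -1.755)–(0.4734, 1.995, -1.755)  len=2.4818
  (v2,v7,v6) [-++] → (0.4734, 1.995, 0.428256)–(0.4734, 1.995, -1.755)  len=2.1833

Chained into 1 loop(s):
  loop 1: 8 segments, perimeter = 15.0000
Total perimeter = 15.000

loops=1 perimeter=15.000


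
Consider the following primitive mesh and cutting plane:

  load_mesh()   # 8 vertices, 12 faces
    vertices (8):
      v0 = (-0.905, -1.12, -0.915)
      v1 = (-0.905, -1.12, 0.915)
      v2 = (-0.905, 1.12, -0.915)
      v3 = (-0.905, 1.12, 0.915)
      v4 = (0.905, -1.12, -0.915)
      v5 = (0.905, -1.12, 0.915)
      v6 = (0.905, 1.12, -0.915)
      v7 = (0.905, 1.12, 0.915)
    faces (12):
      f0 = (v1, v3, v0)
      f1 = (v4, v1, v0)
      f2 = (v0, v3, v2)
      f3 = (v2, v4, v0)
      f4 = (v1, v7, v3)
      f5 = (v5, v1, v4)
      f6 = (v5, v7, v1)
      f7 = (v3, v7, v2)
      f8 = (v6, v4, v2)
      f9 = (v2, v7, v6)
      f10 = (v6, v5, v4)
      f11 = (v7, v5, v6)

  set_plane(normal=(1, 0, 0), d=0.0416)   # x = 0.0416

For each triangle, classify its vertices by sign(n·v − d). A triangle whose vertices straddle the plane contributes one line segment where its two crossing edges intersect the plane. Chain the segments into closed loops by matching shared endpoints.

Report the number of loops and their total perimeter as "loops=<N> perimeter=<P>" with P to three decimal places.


loops=1 perimeter=8.140

Straddling triangles (8 of 12):
  (v4,v1,v0) [+--] → (0.0416, -1.12, -0.0420597)–(0.0416, -1.12, -0.915)  len=0.8729
  (v2,v4,v0) [-+-] → (0.0416, -0.0514829, -0.915)–(0.0416, -1.12, -0.915)  len=1.0685
  (v1,v7,v3) [-+-] → (0.0416, 0.0514829, 0.915)–(0.0416, 1.12, 0.915)  len=1.0685
  (v5,v1,v4) [+-+] → (0.0416, -1.12, 0.915)–(0.0416, -1.12, -0.0420597)  len=0.9571
  (v5,v7,v1) [++-] → (0.0416, 0.0514829, 0.915)–(0.0416, -1.12, 0.915)  len=1.1715
  (v3,v7,v2) [-+-] → (0.0416, 1.12, 0.915)–(0.0416, 1.12, 0.0420597)  len=0.8729
  (v6,v4,v2) [++-] → (0.0416, -0.0514829, -0.915)–(0.0416, 1.12, -0.915)  len=1.1715
  (v2,v7,v6) [-++] → (0.0416, 1.12, 0.0420597)–(0.0416, 1.12, -0.915)  len=0.9571

Chained into 1 loop(s):
  loop 1: 8 segments, perimeter = 8.1400
Total perimeter = 8.140


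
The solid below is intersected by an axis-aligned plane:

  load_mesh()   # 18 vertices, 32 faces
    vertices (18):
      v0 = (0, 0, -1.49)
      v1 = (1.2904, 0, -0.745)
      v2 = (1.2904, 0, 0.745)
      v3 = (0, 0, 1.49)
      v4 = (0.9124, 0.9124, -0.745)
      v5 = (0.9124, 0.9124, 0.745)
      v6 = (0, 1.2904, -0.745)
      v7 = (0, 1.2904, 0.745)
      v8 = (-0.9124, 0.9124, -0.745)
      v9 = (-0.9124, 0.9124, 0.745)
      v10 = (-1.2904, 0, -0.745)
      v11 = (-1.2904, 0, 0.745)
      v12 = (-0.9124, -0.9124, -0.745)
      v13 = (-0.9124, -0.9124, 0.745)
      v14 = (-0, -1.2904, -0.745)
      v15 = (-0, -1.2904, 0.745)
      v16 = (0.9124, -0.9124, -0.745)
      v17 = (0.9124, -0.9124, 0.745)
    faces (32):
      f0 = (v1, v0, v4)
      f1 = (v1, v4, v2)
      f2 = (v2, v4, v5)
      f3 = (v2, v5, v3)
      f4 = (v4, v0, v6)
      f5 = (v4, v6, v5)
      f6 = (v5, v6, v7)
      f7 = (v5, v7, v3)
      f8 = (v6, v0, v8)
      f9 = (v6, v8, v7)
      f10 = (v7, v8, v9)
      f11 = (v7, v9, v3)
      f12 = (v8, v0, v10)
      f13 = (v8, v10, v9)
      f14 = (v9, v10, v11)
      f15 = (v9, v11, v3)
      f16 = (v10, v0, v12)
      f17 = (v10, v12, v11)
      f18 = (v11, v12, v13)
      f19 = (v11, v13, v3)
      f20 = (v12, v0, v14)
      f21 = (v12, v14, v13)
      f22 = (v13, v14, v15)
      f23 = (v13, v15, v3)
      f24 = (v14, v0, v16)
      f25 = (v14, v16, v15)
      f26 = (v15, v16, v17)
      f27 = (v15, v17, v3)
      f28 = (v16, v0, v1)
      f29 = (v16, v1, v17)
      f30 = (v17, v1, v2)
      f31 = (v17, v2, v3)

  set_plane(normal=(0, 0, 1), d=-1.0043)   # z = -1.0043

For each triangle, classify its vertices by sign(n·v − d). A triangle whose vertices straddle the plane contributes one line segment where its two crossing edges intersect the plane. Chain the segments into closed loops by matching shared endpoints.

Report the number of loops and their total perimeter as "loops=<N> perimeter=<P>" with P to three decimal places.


loops=1 perimeter=5.151

Straddling triangles (8 of 32):
  (v1,v0,v4) [+-+] → (0.841272, 0, -1.0043)–(0.594836, 0.594836, -1.0043)  len=0.6439
  (v4,v0,v6) [+-+] → (0.594836, 0.594836, -1.0043)–(0, 0.841272, -1.0043)  len=0.6439
  (v6,v0,v8) [+-+] → (0, 0.841272, -1.0043)–(-0.594836, 0.594836, -1.0043)  len=0.6439
  (v8,v0,v10) [+-+] → (-0.594836, 0.594836, -1.0043)–(-0.841272, 0, -1.0043)  len=0.6439
  (v10,v0,v12) [+-+] → (-0.841272, 0, -1.0043)–(-0.594836, -0.594836, -1.0043)  len=0.6439
  (v12,v0,v14) [+-+] → (-0.594836, -0.594836, -1.0043)–(0, -0.841272, -1.0043)  len=0.6439
  (v14,v0,v16) [+-+] → (0, -0.841272, -1.0043)–(0.594836, -0.594836, -1.0043)  len=0.6439
  (v16,v0,v1) [+-+] → (0.594836, -0.594836, -1.0043)–(0.841272, 0, -1.0043)  len=0.6439

Chained into 1 loop(s):
  loop 1: 8 segments, perimeter = 5.1509
Total perimeter = 5.151


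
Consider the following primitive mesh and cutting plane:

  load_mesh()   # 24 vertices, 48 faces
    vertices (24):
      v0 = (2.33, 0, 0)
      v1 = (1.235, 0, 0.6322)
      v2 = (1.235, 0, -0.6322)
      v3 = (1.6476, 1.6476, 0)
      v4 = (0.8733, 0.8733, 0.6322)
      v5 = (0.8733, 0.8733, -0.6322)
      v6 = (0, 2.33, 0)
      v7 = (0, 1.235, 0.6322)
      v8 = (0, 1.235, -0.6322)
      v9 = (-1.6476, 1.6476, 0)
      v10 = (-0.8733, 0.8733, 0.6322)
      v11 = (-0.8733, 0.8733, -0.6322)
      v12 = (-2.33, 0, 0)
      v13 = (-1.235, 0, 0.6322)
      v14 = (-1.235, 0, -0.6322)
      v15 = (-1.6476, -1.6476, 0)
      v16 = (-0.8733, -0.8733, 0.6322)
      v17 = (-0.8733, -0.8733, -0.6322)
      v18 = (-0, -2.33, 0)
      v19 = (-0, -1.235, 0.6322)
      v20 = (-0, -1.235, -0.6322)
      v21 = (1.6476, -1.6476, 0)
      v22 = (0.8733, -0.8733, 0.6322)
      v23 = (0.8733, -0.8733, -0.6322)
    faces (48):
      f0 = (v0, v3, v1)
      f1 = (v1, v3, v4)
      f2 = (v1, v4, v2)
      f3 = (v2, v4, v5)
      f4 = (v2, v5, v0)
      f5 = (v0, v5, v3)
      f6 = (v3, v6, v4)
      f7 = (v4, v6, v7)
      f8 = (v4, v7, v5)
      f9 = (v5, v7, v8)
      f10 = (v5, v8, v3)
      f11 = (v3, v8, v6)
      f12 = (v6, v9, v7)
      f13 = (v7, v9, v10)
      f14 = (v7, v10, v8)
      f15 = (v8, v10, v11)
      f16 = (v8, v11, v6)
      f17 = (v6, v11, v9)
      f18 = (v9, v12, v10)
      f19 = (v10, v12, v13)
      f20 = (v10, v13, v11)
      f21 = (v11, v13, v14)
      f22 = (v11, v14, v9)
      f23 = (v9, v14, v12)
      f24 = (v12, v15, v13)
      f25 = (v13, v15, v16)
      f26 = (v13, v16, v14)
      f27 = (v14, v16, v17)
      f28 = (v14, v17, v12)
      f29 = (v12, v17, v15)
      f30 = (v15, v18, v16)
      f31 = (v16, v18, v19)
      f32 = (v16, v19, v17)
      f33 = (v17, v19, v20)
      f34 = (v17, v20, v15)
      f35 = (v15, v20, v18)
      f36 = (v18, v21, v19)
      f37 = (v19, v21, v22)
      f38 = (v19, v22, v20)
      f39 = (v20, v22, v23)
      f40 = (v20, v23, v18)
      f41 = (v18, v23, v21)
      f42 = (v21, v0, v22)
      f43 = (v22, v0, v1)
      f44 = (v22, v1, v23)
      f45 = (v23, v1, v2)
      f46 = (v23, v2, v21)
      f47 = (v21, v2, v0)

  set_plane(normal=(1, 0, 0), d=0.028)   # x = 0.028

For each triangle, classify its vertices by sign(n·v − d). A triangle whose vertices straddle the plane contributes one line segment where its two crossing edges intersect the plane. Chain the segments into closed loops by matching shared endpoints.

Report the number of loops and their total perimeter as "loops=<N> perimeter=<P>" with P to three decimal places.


Straddling triangles (12 of 48):
  (v3,v6,v4) [+-+] → (0.028, 2.3184, 0)–(0.028, 2.28329, 0.0202698)  len=0.0405
  (v4,v6,v7) [+--] → (0.028, 2.28329, 0.0202698)–(0.028, 1.2234, 0.6322)  len=1.2239
  (v4,v7,v5) [+-+] → (0.028, 1.2234, 0.6322)–(0.028, 1.2234, 0.59166)  len=0.0405
  (v5,v7,v8) [+--] → (0.028, 1.2234, 0.59166)–(0.028, 1.2234, -0.6322)  len=1.2239
  (v5,v8,v3) [+-+] → (0.028, 1.2234, -0.6322)–(0.028, 1.24201, -0.621456)  len=0.0215
  (v3,v8,v6) [+--] → (0.028, 1.24201, -0.621456)–(0.028, 2.3184, 0)  len=1.2429
  (v18,v21,v19) [-+-] → (0.028, -2.3184, 0)–(0.028, -1.24201, 0.621456)  len=1.2429
  (v19,v21,v22) [-++] → (0.028, -1.24201, 0.621456)–(0.028, -1.2234, 0.6322)  len=0.0215
  (v19,v22,v20) [-+-] → (0.028, -1.2234, 0.6322)–(0.028, -1.2234, -0.59166)  len=1.2239
  (v20,v22,v23) [-++] → (0.028, -1.2234, -0.59166)–(0.028, -1.2234, -0.6322)  len=0.0405
  (v20,v23,v18) [-+-] → (0.028, -1.2234, -0.6322)–(0.028, -2.28329, -0.0202698)  len=1.2239
  (v18,v23,v21) [-++] → (0.028, -2.28329, -0.0202698)–(0.028, -2.3184, 0)  len=0.0405

Chained into 2 loop(s):
  loop 1: 6 segments, perimeter = 3.7932
  loop 2: 6 segments, perimeter = 3.7932
Total perimeter = 7.586

loops=2 perimeter=7.586


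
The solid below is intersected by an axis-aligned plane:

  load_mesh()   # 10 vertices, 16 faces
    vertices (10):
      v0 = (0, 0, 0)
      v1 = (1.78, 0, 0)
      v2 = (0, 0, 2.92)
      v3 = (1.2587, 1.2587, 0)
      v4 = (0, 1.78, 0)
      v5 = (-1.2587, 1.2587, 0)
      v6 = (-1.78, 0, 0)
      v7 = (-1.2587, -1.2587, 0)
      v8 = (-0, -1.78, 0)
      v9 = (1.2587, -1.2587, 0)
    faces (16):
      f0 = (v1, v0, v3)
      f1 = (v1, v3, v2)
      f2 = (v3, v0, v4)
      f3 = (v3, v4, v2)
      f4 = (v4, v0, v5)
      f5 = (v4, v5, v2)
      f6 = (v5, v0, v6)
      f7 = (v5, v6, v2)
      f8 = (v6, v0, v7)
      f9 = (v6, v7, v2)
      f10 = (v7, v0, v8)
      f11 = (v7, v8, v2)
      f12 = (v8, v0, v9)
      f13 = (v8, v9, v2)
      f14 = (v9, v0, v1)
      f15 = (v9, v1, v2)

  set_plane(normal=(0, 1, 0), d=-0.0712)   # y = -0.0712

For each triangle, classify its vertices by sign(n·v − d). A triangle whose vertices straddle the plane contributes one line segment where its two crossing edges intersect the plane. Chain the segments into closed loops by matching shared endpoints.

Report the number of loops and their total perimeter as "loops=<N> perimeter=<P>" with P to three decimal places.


Straddling triangles (8 of 16):
  (v6,v0,v7) [++-] → (-0.0712, -0.0712, 0)–(-1.75051, -0.0712, 0)  len=1.6793
  (v6,v7,v2) [+-+] → (-1.75051, -0.0712, 0)–(-0.0712, -0.0712, 2.75483)  len=3.2263
  (v7,v0,v8) [-+-] → (-0.0712, -0.0712, 0)–(0, -0.0712, 0)  len=0.0712
  (v7,v8,v2) [--+] → (0, -0.0712, 2.8032)–(-0.0712, -0.0712, 2.75483)  len=0.0861
  (v8,v0,v9) [-+-] → (0, -0.0712, 0)–(0.0712, -0.0712, 0)  len=0.0712
  (v8,v9,v2) [--+] → (0.0712, -0.0712, 2.75483)–(0, -0.0712, 2.8032)  len=0.0861
  (v9,v0,v1) [-++] → (0.0712, -0.0712, 0)–(1.75051, -0.0712, 0)  len=1.6793
  (v9,v1,v2) [-++] → (1.75051, -0.0712, 0)–(0.0712, -0.0712, 2.75483)  len=3.2263

Chained into 1 loop(s):
  loop 1: 8 segments, perimeter = 10.1258
Total perimeter = 10.126

loops=1 perimeter=10.126


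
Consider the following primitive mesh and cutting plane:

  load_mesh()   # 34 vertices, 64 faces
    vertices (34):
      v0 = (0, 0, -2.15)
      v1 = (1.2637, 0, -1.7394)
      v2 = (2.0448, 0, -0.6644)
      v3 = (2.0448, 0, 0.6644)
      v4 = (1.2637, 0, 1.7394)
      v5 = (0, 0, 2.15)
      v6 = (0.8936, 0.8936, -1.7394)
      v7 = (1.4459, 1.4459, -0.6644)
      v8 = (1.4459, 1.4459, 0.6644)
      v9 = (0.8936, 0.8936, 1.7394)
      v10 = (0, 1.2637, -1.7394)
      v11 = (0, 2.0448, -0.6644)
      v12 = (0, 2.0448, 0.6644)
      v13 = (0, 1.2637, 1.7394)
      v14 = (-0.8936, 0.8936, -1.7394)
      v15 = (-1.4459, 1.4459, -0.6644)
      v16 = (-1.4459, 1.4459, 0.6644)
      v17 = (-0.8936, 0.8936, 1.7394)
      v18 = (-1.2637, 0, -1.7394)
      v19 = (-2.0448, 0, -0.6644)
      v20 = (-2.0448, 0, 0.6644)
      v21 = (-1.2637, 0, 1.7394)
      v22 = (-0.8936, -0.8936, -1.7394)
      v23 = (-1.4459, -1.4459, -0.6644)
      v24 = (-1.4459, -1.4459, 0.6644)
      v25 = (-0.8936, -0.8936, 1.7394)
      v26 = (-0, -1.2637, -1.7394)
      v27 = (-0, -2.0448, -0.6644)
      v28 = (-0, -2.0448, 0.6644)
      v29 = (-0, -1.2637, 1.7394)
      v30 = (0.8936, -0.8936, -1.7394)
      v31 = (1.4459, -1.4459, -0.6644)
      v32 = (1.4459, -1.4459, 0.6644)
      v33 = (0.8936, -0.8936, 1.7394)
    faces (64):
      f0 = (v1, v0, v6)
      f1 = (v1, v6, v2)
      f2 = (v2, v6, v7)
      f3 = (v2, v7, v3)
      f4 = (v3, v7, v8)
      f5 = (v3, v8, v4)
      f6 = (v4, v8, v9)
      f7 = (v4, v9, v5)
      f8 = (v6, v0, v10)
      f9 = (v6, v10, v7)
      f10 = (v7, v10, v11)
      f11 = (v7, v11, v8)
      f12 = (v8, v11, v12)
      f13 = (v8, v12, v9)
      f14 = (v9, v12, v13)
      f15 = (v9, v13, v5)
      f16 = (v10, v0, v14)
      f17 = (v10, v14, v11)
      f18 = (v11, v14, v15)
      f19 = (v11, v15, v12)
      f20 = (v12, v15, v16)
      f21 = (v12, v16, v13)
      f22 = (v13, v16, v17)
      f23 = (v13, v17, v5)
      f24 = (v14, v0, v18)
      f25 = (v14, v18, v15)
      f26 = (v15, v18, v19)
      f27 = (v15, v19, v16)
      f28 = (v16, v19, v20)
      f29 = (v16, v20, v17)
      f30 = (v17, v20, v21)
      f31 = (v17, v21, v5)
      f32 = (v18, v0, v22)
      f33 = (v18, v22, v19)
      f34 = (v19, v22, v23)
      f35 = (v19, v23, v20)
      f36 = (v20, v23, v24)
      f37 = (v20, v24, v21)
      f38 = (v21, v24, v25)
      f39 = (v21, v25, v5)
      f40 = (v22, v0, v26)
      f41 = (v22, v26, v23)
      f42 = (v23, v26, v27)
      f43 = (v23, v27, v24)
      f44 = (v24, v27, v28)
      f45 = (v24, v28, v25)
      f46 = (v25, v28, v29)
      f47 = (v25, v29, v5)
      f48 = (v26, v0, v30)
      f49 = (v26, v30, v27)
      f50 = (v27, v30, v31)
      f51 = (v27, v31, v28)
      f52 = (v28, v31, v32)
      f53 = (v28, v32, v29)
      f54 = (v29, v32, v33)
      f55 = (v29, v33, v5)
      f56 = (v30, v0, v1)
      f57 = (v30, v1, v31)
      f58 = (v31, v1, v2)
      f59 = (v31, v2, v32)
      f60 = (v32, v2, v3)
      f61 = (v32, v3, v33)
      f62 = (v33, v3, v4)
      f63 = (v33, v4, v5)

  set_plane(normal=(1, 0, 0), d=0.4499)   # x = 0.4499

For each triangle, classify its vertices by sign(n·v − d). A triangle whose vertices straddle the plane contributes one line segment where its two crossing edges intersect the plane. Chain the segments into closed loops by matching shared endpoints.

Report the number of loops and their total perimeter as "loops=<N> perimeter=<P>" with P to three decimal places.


loops=1 perimeter=12.428

Straddling triangles (20 of 64):
  (v1,v0,v6) [+-+] → (0.4499, 0, -2.00382)–(0.4499, 0.4499, -1.94328)  len=0.4540
  (v4,v9,v5) [++-] → (0.4499, 0.4499, 1.94328)–(0.4499, 0, 2.00382)  len=0.4540
  (v6,v0,v10) [+--] → (0.4499, 0.4499, -1.94328)–(0.4499, 1.07737, -1.7394)  len=0.6598
  (v6,v10,v7) [+-+] → (0.4499, 1.07737, -1.7394)–(0.4499, 1.32039, -1.40491)  len=0.4135
  (v7,v10,v11) [+--] → (0.4499, 1.32039, -1.40491)–(0.4499, 1.85845, -0.6644)  len=0.9153
  (v7,v11,v8) [+-+] → (0.4499, 1.85845, -0.6644)–(0.4499, 1.85845, -0.250936)  len=0.4135
  (v8,v11,v12) [+--] → (0.4499, 1.85845, -0.250936)–(0.4499, 1.85845, 0.6644)  len=0.9153
  (v8,v12,v9) [+-+] → (0.4499, 1.85845, 0.6644)–(0.4499, 1.46521, 1.20563)  len=0.6690
  (v9,v12,v13) [+--] → (0.4499, 1.46521, 1.20563)–(0.4499, 1.07737, 1.7394)  len=0.6598
  (v9,v13,v5) [+--] → (0.4499, 1.07737, 1.7394)–(0.4499, 0.4499, 1.94328)  len=0.6598
  (v26,v0,v30) [--+] → (0.4499, -0.4499, -1.94328)–(0.4499, -1.07737, -1.7394)  len=0.6598
  (v26,v30,v27) [-+-] → (0.4499, -1.07737, -1.7394)–(0.4499, -1.46521, -1.20563)  len=0.6598
  (v27,v30,v31) [-++] → (0.4499, -1.46521, -1.20563)–(0.4499, -1.85845, -0.6644)  len=0.6690
  (v27,v31,v28) [-+-] → (0.4499, -1.85845, -0.6644)–(0.4499, -1.85845, 0.250936)  len=0.9153
  (v28,v31,v32) [-++] → (0.4499, -1.85845, 0.250936)–(0.4499, -1.85845, 0.6644)  len=0.4135
  (v28,v32,v29) [-+-] → (0.4499, -1.85845, 0.6644)–(0.4499, -1.32039, 1.40491)  len=0.9153
  (v29,v32,v33) [-++] → (0.4499, -1.32039, 1.40491)–(0.4499, -1.07737, 1.7394)  len=0.4135
  (v29,v33,v5) [-+-] → (0.4499, -1.07737, 1.7394)–(0.4499, -0.4499, 1.94328)  len=0.6598
  (v30,v0,v1) [+-+] → (0.4499, -0.4499, -1.94328)–(0.4499, 0, -2.00382)  len=0.4540
  (v33,v4,v5) [++-] → (0.4499, 0, 2.00382)–(0.4499, -0.4499, 1.94328)  len=0.4540

Chained into 1 loop(s):
  loop 1: 20 segments, perimeter = 12.4277
Total perimeter = 12.428


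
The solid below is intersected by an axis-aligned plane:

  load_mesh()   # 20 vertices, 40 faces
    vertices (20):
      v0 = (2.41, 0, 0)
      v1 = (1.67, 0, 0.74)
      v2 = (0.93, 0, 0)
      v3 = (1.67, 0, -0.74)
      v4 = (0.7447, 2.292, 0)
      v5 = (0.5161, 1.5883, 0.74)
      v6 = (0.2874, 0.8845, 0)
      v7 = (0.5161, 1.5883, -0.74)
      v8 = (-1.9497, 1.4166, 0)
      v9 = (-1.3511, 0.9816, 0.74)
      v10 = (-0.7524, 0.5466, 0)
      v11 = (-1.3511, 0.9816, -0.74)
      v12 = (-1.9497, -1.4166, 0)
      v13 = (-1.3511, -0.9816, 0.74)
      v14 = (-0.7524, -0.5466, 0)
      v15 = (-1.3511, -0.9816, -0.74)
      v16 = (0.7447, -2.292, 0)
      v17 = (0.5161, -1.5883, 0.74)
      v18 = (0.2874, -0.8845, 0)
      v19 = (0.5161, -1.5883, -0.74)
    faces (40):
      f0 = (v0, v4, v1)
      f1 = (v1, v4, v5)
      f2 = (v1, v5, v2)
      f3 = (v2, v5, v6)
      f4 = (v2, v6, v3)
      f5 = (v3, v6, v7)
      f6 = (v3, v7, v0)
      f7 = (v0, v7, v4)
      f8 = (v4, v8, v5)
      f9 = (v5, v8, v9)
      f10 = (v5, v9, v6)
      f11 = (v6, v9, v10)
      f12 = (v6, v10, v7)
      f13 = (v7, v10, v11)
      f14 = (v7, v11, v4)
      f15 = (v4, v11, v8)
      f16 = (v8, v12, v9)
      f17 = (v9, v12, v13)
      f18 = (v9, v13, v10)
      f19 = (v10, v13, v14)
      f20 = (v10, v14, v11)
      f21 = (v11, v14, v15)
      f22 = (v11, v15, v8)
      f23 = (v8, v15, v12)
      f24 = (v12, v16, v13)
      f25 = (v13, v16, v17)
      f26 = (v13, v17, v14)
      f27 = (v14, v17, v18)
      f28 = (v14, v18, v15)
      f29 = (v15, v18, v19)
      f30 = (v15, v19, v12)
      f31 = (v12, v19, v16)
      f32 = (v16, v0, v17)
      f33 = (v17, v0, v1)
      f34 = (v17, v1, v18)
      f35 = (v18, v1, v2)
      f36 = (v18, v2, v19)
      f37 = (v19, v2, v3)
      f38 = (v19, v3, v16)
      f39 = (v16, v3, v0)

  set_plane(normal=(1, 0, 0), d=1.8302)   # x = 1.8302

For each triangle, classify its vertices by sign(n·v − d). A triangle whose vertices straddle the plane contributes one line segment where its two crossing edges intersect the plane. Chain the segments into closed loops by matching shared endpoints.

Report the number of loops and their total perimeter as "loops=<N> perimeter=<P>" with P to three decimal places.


Straddling triangles (6 of 40):
  (v0,v4,v1) [+--] → (1.8302, 0.797995, 0)–(1.8302, 0, 0.5798)  len=0.9864
  (v3,v7,v0) [--+] → (1.8302, 0.486243, -0.226544)–(1.8302, 0, -0.5798)  len=0.6010
  (v0,v7,v4) [+--] → (1.8302, 0.486243, -0.226544)–(1.8302, 0.797995, 0)  len=0.3854
  (v16,v0,v17) [-+-] → (1.8302, -0.797995, 0)–(1.8302, -0.486243, 0.226544)  len=0.3854
  (v17,v0,v1) [-+-] → (1.8302, -0.486243, 0.226544)–(1.8302, 0, 0.5798)  len=0.6010
  (v16,v3,v0) [--+] → (1.8302, 0, -0.5798)–(1.8302, -0.797995, 0)  len=0.9864

Chained into 1 loop(s):
  loop 1: 6 segments, perimeter = 3.9456
Total perimeter = 3.946

loops=1 perimeter=3.946
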